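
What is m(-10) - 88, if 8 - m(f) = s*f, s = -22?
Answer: -300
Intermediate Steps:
m(f) = 8 + 22*f (m(f) = 8 - (-22)*f = 8 + 22*f)
m(-10) - 88 = (8 + 22*(-10)) - 88 = (8 - 220) - 88 = -212 - 88 = -300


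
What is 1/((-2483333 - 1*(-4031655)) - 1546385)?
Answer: 1/1937 ≈ 0.00051626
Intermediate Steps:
1/((-2483333 - 1*(-4031655)) - 1546385) = 1/((-2483333 + 4031655) - 1546385) = 1/(1548322 - 1546385) = 1/1937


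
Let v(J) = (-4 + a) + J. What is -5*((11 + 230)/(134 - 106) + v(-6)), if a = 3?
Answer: -225/28 ≈ -8.0357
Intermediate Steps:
v(J) = -1 + J (v(J) = (-4 + 3) + J = -1 + J)
-5*((11 + 230)/(134 - 106) + v(-6)) = -5*((11 + 230)/(134 - 106) + (-1 - 6)) = -5*(241/28 - 7) = -5*45/28 = -225/28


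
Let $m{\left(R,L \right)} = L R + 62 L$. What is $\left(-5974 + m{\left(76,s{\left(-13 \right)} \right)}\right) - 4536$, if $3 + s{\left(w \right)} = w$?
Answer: $-12718$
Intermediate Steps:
$s{\left(w \right)} = -3 + w$
$m{\left(R,L \right)} = 62 L + L R$
$\left(-5974 + m{\left(76,s{\left(-13 \right)} \right)}\right) - 4536 = \left(-5974 + \left(-3 - 13\right) \left(62 + 76\right)\right) - 4536 = \left(-5974 - 2208\right) - 4536 = -8182 - 4536 = -12718$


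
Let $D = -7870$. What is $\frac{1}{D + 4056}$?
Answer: $- \frac{1}{3814} \approx -0.00026219$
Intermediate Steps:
$\frac{1}{D + 4056} = \frac{1}{-7870 + 4056} = \frac{1}{-3814} = - \frac{1}{3814}$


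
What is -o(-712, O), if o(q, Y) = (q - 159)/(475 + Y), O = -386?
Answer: 871/89 ≈ 9.7865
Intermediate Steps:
o(q, Y) = (-159 + q)/(475 + Y)
-o(-712, O) = -(-159 - 712)/(475 - 386) = -(-871)/89 = -1*(-871/89) = 871/89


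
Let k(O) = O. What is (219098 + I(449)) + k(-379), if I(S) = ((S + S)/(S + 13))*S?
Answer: 50725690/231 ≈ 2.1959e+5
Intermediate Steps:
I(S) = 2*S**2/(13 + S) (I(S) = ((2*S)/(13 + S))*S = (2*S/(13 + S))*S = 2*S**2/(13 + S))
(219098 + I(449)) + k(-379) = (219098 + 2*449**2/(13 + 449)) - 379 = (219098 + 2*201601/462) - 379 = (219098 + 2*201601*(1/462)) - 379 = (219098 + 201601/231) - 379 = 50813239/231 - 379 = 50725690/231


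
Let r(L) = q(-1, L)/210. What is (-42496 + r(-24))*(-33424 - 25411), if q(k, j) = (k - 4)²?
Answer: 15001470935/6 ≈ 2.5002e+9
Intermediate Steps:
q(k, j) = (-4 + k)²
r(L) = 5/42 (r(L) = (-4 - 1)²/210 = (-5)²*(1/210) = 25*(1/210) = 5/42)
(-42496 + r(-24))*(-33424 - 25411) = (-42496 + 5/42)*(-33424 - 25411) = -1784827/42*(-58835) = 15001470935/6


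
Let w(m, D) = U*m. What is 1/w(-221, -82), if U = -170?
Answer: 1/37570 ≈ 2.6617e-5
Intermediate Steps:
w(m, D) = -170*m
1/w(-221, -82) = 1/(-170*(-221)) = 1/37570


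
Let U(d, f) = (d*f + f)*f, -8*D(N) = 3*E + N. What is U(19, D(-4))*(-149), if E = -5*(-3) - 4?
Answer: -626545/16 ≈ -39159.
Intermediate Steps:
E = 11 (E = 15 - 4 = 11)
D(N) = -33/8 - N/8 (D(N) = -(3*11 + N)/8 = -(33 + N)/8 = -33/8 - N/8)
U(d, f) = f*(f + d*f) (U(d, f) = (f + d*f)*f = f*(f + d*f))
U(19, D(-4))*(-149) = ((-33/8 - ⅛*(-4))²*(1 + 19))*(-149) = ((-33/8 + ½)²*20)*(-149) = ((-29/8)²*20)*(-149) = ((841/64)*20)*(-149) = (4205/16)*(-149) = -626545/16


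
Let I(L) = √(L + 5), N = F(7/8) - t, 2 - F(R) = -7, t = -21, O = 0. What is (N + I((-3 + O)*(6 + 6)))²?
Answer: (30 + I*√31)² ≈ 869.0 + 334.07*I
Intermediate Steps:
F(R) = 9 (F(R) = 2 - 1*(-7) = 2 + 7 = 9)
N = 30 (N = 9 - 1*(-21) = 9 + 21 = 30)
I(L) = √(5 + L)
(N + I((-3 + O)*(6 + 6)))² = (30 + √(5 + (-3 + 0)*(6 + 6)))² = (30 + √(5 - 3*12))² = (30 + √(5 - 36))² = (30 + √(-31))² = (30 + I*√31)²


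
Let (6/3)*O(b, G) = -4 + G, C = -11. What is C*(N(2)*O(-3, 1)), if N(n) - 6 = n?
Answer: 132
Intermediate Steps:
N(n) = 6 + n
O(b, G) = -2 + G/2 (O(b, G) = (-4 + G)/2 = -2 + G/2)
C*(N(2)*O(-3, 1)) = -11*(6 + 2)*(-2 + (½)*1) = -88*(-2 + ½) = -88*(-3)/2 = -11*(-12) = 132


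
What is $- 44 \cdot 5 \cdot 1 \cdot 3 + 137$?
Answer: $-523$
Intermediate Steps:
$- 44 \cdot 5 \cdot 1 \cdot 3 + 137 = - 44 \cdot 5 \cdot 3 + 137 = \left(-44\right) 15 + 137 = -660 + 137 = -523$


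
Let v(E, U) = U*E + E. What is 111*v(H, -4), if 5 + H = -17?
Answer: 7326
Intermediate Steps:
H = -22 (H = -5 - 17 = -22)
v(E, U) = E + E*U (v(E, U) = E*U + E = E + E*U)
111*v(H, -4) = 111*(-22*(1 - 4)) = 111*(-22*(-3)) = 111*66 = 7326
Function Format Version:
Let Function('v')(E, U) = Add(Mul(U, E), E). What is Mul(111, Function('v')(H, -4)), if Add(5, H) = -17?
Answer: 7326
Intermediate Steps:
H = -22 (H = Add(-5, -17) = -22)
Function('v')(E, U) = Add(E, Mul(E, U)) (Function('v')(E, U) = Add(Mul(E, U), E) = Add(E, Mul(E, U)))
Mul(111, Function('v')(H, -4)) = Mul(111, Mul(-22, Add(1, -4))) = Mul(111, Mul(-22, -3)) = Mul(111, 66) = 7326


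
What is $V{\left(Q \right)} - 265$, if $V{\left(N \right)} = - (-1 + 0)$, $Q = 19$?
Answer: $-264$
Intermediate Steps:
$V{\left(N \right)} = 1$ ($V{\left(N \right)} = \left(-1\right) \left(-1\right) = 1$)
$V{\left(Q \right)} - 265 = 1 - 265 = -264$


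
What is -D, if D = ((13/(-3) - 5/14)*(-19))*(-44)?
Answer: 82346/21 ≈ 3921.2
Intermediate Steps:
D = -82346/21 (D = ((13*(-⅓) - 5*1/14)*(-19))*(-44) = ((-13/3 - 5/14)*(-19))*(-44) = -197/42*(-19)*(-44) = (3743/42)*(-44) = -82346/21 ≈ -3921.2)
-D = -1*(-82346/21) = 82346/21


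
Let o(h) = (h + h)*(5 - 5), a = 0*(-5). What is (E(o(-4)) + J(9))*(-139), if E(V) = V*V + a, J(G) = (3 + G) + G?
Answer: -2919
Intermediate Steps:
a = 0
J(G) = 3 + 2*G
o(h) = 0 (o(h) = (2*h)*0 = 0)
E(V) = V**2 (E(V) = V*V + 0 = V**2 + 0 = V**2)
(E(o(-4)) + J(9))*(-139) = (0**2 + (3 + 2*9))*(-139) = (0 + (3 + 18))*(-139) = (0 + 21)*(-139) = 21*(-139) = -2919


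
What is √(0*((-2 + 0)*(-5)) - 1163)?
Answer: I*√1163 ≈ 34.103*I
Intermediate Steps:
√(0*((-2 + 0)*(-5)) - 1163) = √(0*(-2*(-5)) - 1163) = √(0*10 - 1163) = √(0 - 1163) = √(-1163) = I*√1163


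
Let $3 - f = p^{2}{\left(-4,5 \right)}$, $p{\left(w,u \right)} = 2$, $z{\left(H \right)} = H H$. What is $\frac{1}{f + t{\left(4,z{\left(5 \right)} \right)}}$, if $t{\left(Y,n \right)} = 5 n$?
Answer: $\frac{1}{124} \approx 0.0080645$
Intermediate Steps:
$z{\left(H \right)} = H^{2}$
$f = -1$ ($f = 3 - 2^{2} = 3 - 4 = -1$)
$\frac{1}{f + t{\left(4,z{\left(5 \right)} \right)}} = \frac{1}{-1 + 5 \cdot 5^{2}} = \frac{1}{-1 + 5 \cdot 25} = \frac{1}{-1 + 125} = \frac{1}{124}$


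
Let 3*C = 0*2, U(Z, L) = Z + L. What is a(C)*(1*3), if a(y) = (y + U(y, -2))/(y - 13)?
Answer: 6/13 ≈ 0.46154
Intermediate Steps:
U(Z, L) = L + Z
C = 0 (C = (0*2)/3 = (⅓)*0 = 0)
a(y) = (-2 + 2*y)/(-13 + y) (a(y) = (y + (-2 + y))/(y - 13) = (-2 + 2*y)/(-13 + y))
a(C)*(1*3) = (2*(-1 + 0)/(-13 + 0))*(1*3) = (2*(-1)/(-13))*3 = (2*(-1/13)*(-1))*3 = (2/13)*3 = 6/13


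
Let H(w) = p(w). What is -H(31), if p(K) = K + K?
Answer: -62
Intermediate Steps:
p(K) = 2*K
H(w) = 2*w
-H(31) = -2*31 = -1*62 = -62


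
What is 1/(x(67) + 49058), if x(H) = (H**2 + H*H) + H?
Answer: 1/58103 ≈ 1.7211e-5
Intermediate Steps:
x(H) = H + 2*H**2 (x(H) = (H**2 + H**2) + H = 2*H**2 + H = H + 2*H**2)
1/(x(67) + 49058) = 1/(67*(1 + 2*67) + 49058) = 1/(67*(1 + 134) + 49058) = 1/(67*135 + 49058) = 1/(9045 + 49058) = 1/58103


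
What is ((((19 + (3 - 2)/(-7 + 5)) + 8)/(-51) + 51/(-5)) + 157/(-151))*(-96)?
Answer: 14489392/12835 ≈ 1128.9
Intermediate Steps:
((((19 + (3 - 2)/(-7 + 5)) + 8)/(-51) + 51/(-5)) + 157/(-151))*(-96) = ((((19 + 1/(-2)) + 8)*(-1/51) + 51*(-⅕)) + 157*(-1/151))*(-96) = ((((19 + 1*(-½)) + 8)*(-1/51) - 51/5) - 157/151)*(-96) = ((((19 - ½) + 8)*(-1/51) - 51/5) - 157/151)*(-96) = (((37/2 + 8)*(-1/51) - 51/5) - 157/151)*(-96) = (((53/2)*(-1/51) - 51/5) - 157/151)*(-96) = ((-53/102 - 51/5) - 157/151)*(-96) = (-5467/510 - 157/151)*(-96) = -905587/77010*(-96) = 14489392/12835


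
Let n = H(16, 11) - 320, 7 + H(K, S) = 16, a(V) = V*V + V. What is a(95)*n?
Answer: -2836320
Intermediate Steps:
a(V) = V + V² (a(V) = V² + V = V + V²)
H(K, S) = 9 (H(K, S) = -7 + 16 = 9)
n = -311 (n = 9 - 320 = -311)
a(95)*n = (95*(1 + 95))*(-311) = (95*96)*(-311) = 9120*(-311) = -2836320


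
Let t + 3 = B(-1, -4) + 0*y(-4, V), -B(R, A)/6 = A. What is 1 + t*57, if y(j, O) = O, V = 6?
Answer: 1198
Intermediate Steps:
B(R, A) = -6*A
t = 21 (t = -3 + (-6*(-4) + 0*6) = -3 + (24 + 0) = -3 + 24 = 21)
1 + t*57 = 1 + 21*57 = 1 + 1197 = 1198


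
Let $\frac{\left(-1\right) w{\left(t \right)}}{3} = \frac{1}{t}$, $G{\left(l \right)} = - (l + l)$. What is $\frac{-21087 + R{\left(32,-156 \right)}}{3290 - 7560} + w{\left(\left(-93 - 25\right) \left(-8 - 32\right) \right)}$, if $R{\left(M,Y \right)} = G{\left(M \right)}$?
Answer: $\frac{9981991}{2015440} \approx 4.9528$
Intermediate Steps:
$G{\left(l \right)} = - 2 l$
$w{\left(t \right)} = - \frac{3}{t}$
$R{\left(M,Y \right)} = - 2 M$
$\frac{-21087 + R{\left(32,-156 \right)}}{3290 - 7560} + w{\left(\left(-93 - 25\right) \left(-8 - 32\right) \right)} = \frac{-21087 - 64}{3290 - 7560} - \frac{3}{\left(-93 - 25\right) \left(-8 - 32\right)} = \frac{-21087 - 64}{-4270} - \frac{3}{\left(-118\right) \left(-40\right)} = \left(-21151\right) \left(- \frac{1}{4270}\right) - \frac{3}{4720} = \frac{21151}{4270} - \frac{3}{4720} = \frac{9981991}{2015440}$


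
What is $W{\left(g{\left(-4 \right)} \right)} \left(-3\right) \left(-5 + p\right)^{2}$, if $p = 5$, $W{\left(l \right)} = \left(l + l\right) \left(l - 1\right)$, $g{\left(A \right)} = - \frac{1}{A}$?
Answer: $0$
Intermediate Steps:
$W{\left(l \right)} = 2 l \left(-1 + l\right)$
$W{\left(g{\left(-4 \right)} \right)} \left(-3\right) \left(-5 + p\right)^{2} = 2 \left(- \frac{1}{-4}\right) \left(-1 - \frac{1}{-4}\right) \left(-3\right) \left(-5 + 5\right)^{2} = 2 \left(\left(-1\right) \left(- \frac{1}{4}\right)\right) \left(-1 - - \frac{1}{4}\right) \left(-3\right) 0^{2} = 2 \cdot \frac{1}{4} \left(-1 + \frac{1}{4}\right) \left(-3\right) 0 = 2 \cdot \frac{1}{4} \left(- \frac{3}{4}\right) \left(-3\right) 0 = \left(- \frac{3}{8}\right) \left(-3\right) 0 = \frac{9}{8} \cdot 0 = 0$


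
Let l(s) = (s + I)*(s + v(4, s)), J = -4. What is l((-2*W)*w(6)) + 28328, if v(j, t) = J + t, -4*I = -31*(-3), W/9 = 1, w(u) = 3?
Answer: 36980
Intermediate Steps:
W = 9 (W = 9*1 = 9)
I = -93/4 (I = -(-31)*(-3)/4 = -1/4*93 = -93/4 ≈ -23.250)
v(j, t) = -4 + t
l(s) = (-4 + 2*s)*(-93/4 + s) (l(s) = (s - 93/4)*(s + (-4 + s)) = (-93/4 + s)*(-4 + 2*s) = (-4 + 2*s)*(-93/4 + s))
l((-2*W)*w(6)) + 28328 = (93 + 2*(-2*9*3)**2 - 101*(-2*9)*3/2) + 28328 = (93 + 2*(-18*3)**2 - (-909)*3) + 28328 = (93 + 2*(-54)**2 - 101/2*(-54)) + 28328 = (93 + 2*2916 + 2727) + 28328 = (93 + 5832 + 2727) + 28328 = 8652 + 28328 = 36980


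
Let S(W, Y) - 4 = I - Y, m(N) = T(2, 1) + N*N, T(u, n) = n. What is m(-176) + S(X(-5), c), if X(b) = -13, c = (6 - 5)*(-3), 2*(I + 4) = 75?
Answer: 62035/2 ≈ 31018.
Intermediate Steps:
I = 67/2 (I = -4 + (½)*75 = -4 + 75/2 = 67/2 ≈ 33.500)
c = -3 (c = 1*(-3) = -3)
m(N) = 1 + N² (m(N) = 1 + N*N = 1 + N²)
S(W, Y) = 75/2 - Y (S(W, Y) = 4 + (67/2 - Y) = 75/2 - Y)
m(-176) + S(X(-5), c) = (1 + (-176)²) + (75/2 - 1*(-3)) = (1 + 30976) + (75/2 + 3) = 30977 + 81/2 = 62035/2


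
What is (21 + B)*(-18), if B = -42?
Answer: 378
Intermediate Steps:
(21 + B)*(-18) = (21 - 42)*(-18) = -21*(-18) = 378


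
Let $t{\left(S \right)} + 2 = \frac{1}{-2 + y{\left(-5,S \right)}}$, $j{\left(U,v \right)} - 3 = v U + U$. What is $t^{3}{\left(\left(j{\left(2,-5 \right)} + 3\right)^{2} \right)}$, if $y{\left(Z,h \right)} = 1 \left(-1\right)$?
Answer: $- \frac{343}{27} \approx -12.704$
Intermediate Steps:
$j{\left(U,v \right)} = 3 + U + U v$ ($j{\left(U,v \right)} = 3 + \left(v U + U\right) = 3 + \left(U v + U\right) = 3 + \left(U + U v\right) = 3 + U + U v$)
$y{\left(Z,h \right)} = -1$
$t{\left(S \right)} = - \frac{7}{3}$ ($t{\left(S \right)} = -2 + \frac{1}{-2 - 1} = -2 + \frac{1}{-3} = -2 - \frac{1}{3} = - \frac{7}{3}$)
$t^{3}{\left(\left(j{\left(2,-5 \right)} + 3\right)^{2} \right)} = \left(- \frac{7}{3}\right)^{3} = - \frac{343}{27}$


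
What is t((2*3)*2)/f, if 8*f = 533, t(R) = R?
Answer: 96/533 ≈ 0.18011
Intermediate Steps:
f = 533/8 (f = (⅛)*533 = 533/8 ≈ 66.625)
t((2*3)*2)/f = ((2*3)*2)/(533/8) = (6*2)*(8/533) = 12*(8/533) = 96/533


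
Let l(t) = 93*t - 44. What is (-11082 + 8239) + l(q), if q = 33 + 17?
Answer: 1763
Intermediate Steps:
q = 50
l(t) = -44 + 93*t
(-11082 + 8239) + l(q) = (-11082 + 8239) + (-44 + 93*50) = -2843 + (-44 + 4650) = -2843 + 4606 = 1763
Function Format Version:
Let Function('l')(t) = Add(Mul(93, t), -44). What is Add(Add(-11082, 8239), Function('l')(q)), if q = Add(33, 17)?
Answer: 1763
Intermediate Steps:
q = 50
Function('l')(t) = Add(-44, Mul(93, t))
Add(Add(-11082, 8239), Function('l')(q)) = Add(Add(-11082, 8239), Add(-44, Mul(93, 50))) = Add(-2843, Add(-44, 4650)) = Add(-2843, 4606) = 1763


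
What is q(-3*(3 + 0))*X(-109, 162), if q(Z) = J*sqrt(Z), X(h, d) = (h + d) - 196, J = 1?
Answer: -429*I ≈ -429.0*I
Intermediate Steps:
X(h, d) = -196 + d + h (X(h, d) = (d + h) - 196 = -196 + d + h)
q(Z) = sqrt(Z) (q(Z) = 1*sqrt(Z) = sqrt(Z))
q(-3*(3 + 0))*X(-109, 162) = sqrt(-3*(3 + 0))*(-196 + 162 - 109) = sqrt(-3*3)*(-143) = sqrt(-9)*(-143) = (3*I)*(-143) = -429*I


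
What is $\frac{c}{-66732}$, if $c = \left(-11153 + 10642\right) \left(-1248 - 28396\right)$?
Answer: $- \frac{3787021}{16683} \approx -227.0$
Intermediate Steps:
$c = 15148084$ ($c = \left(-511\right) \left(-29644\right) = 15148084$)
$\frac{c}{-66732} = \frac{15148084}{-66732} = 15148084 \left(- \frac{1}{66732}\right) = - \frac{3787021}{16683}$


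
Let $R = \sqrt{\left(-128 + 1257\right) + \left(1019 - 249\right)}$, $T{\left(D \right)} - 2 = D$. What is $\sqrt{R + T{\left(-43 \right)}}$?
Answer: $\sqrt{-41 + 3 \sqrt{211}} \approx 1.6055$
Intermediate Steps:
$T{\left(D \right)} = 2 + D$
$R = 3 \sqrt{211}$ ($R = \sqrt{1129 + \left(1019 - 249\right)} = \sqrt{1129 + 770} = \sqrt{1899} = 3 \sqrt{211} \approx 43.578$)
$\sqrt{R + T{\left(-43 \right)}} = \sqrt{3 \sqrt{211} + \left(2 - 43\right)} = \sqrt{3 \sqrt{211} - 41} = \sqrt{-41 + 3 \sqrt{211}}$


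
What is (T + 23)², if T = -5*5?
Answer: 4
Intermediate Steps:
T = -25
(T + 23)² = (-25 + 23)² = (-2)² = 4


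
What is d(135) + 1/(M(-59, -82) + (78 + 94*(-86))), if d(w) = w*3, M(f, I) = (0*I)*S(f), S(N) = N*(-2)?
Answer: 3242429/8006 ≈ 405.00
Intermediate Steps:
S(N) = -2*N
M(f, I) = 0 (M(f, I) = (0*I)*(-2*f) = 0*(-2*f) = 0)
d(w) = 3*w
d(135) + 1/(M(-59, -82) + (78 + 94*(-86))) = 3*135 + 1/(0 + (78 + 94*(-86))) = 405 + 1/(0 + (78 - 8084)) = 405 + 1/(0 - 8006) = 405 + 1/(-8006) = 405 - 1/8006 = 3242429/8006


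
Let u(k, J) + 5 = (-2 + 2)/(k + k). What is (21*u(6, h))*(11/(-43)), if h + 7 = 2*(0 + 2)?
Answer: 1155/43 ≈ 26.860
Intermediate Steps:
h = -3 (h = -7 + 2*(0 + 2) = -7 + 2*2 = -7 + 4 = -3)
u(k, J) = -5 (u(k, J) = -5 + (-2 + 2)/(k + k) = -5 + 0/((2*k)) = -5 + 0*(1/(2*k)) = -5 + 0 = -5)
(21*u(6, h))*(11/(-43)) = (21*(-5))*(11/(-43)) = -1155*(-1)/43 = -105*(-11/43) = 1155/43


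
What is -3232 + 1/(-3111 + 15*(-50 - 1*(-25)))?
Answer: -11266753/3486 ≈ -3232.0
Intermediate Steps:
-3232 + 1/(-3111 + 15*(-50 - 1*(-25))) = -3232 + 1/(-3111 + 15*(-50 + 25)) = -3232 + 1/(-3111 + 15*(-25)) = -3232 + 1/(-3111 - 375) = -3232 + 1/(-3486) = -3232 - 1/3486 = -11266753/3486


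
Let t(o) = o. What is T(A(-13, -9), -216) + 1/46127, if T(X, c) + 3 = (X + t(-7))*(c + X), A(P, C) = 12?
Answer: -47187920/46127 ≈ -1023.0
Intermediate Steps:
T(X, c) = -3 + (-7 + X)*(X + c) (T(X, c) = -3 + (X - 7)*(c + X) = -3 + (-7 + X)*(X + c))
T(A(-13, -9), -216) + 1/46127 = (-3 + 12² - 7*12 - 7*(-216) + 12*(-216)) + 1/46127 = (-3 + 144 - 84 + 1512 - 2592) + 1/46127 = -1023 + 1/46127 = -47187920/46127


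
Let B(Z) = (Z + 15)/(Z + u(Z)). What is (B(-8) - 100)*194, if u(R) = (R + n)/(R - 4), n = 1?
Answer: -1742896/89 ≈ -19583.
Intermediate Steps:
u(R) = (1 + R)/(-4 + R) (u(R) = (R + 1)/(R - 4) = (1 + R)/(-4 + R))
B(Z) = (15 + Z)/(Z + (1 + Z)/(-4 + Z)) (B(Z) = (Z + 15)/(Z + (1 + Z)/(-4 + Z)) = (15 + Z)/(Z + (1 + Z)/(-4 + Z)))
(B(-8) - 100)*194 = ((-4 - 8)*(15 - 8)/(1 - 8 - 8*(-4 - 8)) - 100)*194 = (-12*7/(1 - 8 - 8*(-12)) - 100)*194 = (-12*7/(1 - 8 + 96) - 100)*194 = (-12*7/89 - 100)*194 = ((1/89)*(-12)*7 - 100)*194 = (-84/89 - 100)*194 = -8984/89*194 = -1742896/89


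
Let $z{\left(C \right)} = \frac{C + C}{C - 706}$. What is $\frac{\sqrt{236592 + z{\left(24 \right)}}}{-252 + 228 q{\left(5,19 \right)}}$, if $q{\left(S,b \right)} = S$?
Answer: $\frac{\sqrt{6877786542}}{151404} \approx 0.54776$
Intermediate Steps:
$z{\left(C \right)} = \frac{2 C}{-706 + C}$
$\frac{\sqrt{236592 + z{\left(24 \right)}}}{-252 + 228 q{\left(5,19 \right)}} = \frac{\sqrt{236592 + 2 \cdot 24 \frac{1}{-706 + 24}}}{-252 + 228 \cdot 5} = \frac{\sqrt{236592 + 2 \cdot 24 \frac{1}{-682}}}{-252 + 1140} = \frac{\sqrt{236592 + 2 \cdot 24 \left(- \frac{1}{682}\right)}}{888} = \sqrt{236592 - \frac{24}{341}} \cdot \frac{1}{888} = \sqrt{\frac{80677848}{341}} \cdot \frac{1}{888} = \frac{2 \sqrt{6877786542}}{341} \cdot \frac{1}{888} = \frac{\sqrt{6877786542}}{151404}$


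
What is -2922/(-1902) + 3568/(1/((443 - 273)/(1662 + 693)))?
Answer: 38685281/149307 ≈ 259.10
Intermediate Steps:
-2922/(-1902) + 3568/(1/((443 - 273)/(1662 + 693))) = -2922*(-1/1902) + 3568/(1/(170/2355)) = 487/317 + 3568/(1/(170*(1/2355))) = 487/317 + 3568/(1/(34/471)) = 487/317 + 3568/(471/34) = 487/317 + 3568*(34/471) = 487/317 + 121312/471 = 38685281/149307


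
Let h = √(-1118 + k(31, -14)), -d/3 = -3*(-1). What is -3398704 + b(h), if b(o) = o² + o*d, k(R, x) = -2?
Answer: -3399824 - 36*I*√70 ≈ -3.3998e+6 - 301.2*I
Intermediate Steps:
d = -9 (d = -(-9)*(-1) = -3*3 = -9)
h = 4*I*√70 (h = √(-1118 - 2) = √(-1120) = 4*I*√70 ≈ 33.466*I)
b(o) = o² - 9*o (b(o) = o² + o*(-9) = o² - 9*o)
-3398704 + b(h) = -3398704 + (4*I*√70)*(-9 + 4*I*√70) = -3398704 + 4*I*√70*(-9 + 4*I*√70)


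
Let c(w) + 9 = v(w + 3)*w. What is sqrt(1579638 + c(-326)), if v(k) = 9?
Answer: sqrt(1576695) ≈ 1255.7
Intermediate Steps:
c(w) = -9 + 9*w
sqrt(1579638 + c(-326)) = sqrt(1579638 + (-9 + 9*(-326))) = sqrt(1579638 + (-9 - 2934)) = sqrt(1579638 - 2943) = sqrt(1576695)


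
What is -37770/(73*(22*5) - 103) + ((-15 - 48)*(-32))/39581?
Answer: -1478993538/313758587 ≈ -4.7138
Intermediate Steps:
-37770/(73*(22*5) - 103) + ((-15 - 48)*(-32))/39581 = -37770/(73*110 - 103) - 63*(-32)*(1/39581) = -37770/(8030 - 103) + 2016*(1/39581) = -37770/7927 + 2016/39581 = -1478993538/313758587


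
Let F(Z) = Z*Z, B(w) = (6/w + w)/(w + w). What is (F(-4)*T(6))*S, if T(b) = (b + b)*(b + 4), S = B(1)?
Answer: 6720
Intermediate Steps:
B(w) = (w + 6/w)/(2*w) (B(w) = (w + 6/w)/((2*w)) = (w + 6/w)*(1/(2*w)) = (w + 6/w)/(2*w))
S = 7/2 (S = ½ + 3/1² = ½ + 3*1 = ½ + 3 = 7/2 ≈ 3.5000)
F(Z) = Z²
T(b) = 2*b*(4 + b) (T(b) = (2*b)*(4 + b) = 2*b*(4 + b))
(F(-4)*T(6))*S = ((-4)²*(2*6*(4 + 6)))*(7/2) = (16*(2*6*10))*(7/2) = (16*120)*(7/2) = 1920*(7/2) = 6720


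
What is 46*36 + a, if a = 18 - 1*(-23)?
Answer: 1697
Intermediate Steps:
a = 41 (a = 18 + 23 = 41)
46*36 + a = 46*36 + 41 = 1656 + 41 = 1697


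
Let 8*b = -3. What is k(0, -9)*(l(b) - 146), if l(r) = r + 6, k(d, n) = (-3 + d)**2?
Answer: -10107/8 ≈ -1263.4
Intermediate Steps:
b = -3/8 (b = (1/8)*(-3) = -3/8 ≈ -0.37500)
l(r) = 6 + r
k(0, -9)*(l(b) - 146) = (-3 + 0)**2*((6 - 3/8) - 146) = (-3)**2*(45/8 - 146) = 9*(-1123/8) = -10107/8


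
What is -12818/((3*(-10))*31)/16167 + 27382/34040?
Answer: 1212156421/1505299860 ≈ 0.80526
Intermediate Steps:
-12818/((3*(-10))*31)/16167 + 27382/34040 = -12818/((-30*31))*(1/16167) + 27382*(1/34040) = -12818/(-930)*(1/16167) + 13691/17020 = -12818*(-1/930)*(1/16167) + 13691/17020 = (6409/465)*(1/16167) + 13691/17020 = 377/442215 + 13691/17020 = 1212156421/1505299860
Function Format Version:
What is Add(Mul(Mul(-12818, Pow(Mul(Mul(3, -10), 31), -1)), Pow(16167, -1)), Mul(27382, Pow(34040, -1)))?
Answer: Rational(1212156421, 1505299860) ≈ 0.80526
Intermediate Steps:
Add(Mul(Mul(-12818, Pow(Mul(Mul(3, -10), 31), -1)), Pow(16167, -1)), Mul(27382, Pow(34040, -1))) = Add(Mul(Mul(-12818, Pow(Mul(-30, 31), -1)), Rational(1, 16167)), Mul(27382, Rational(1, 34040))) = Add(Mul(Mul(-12818, Pow(-930, -1)), Rational(1, 16167)), Rational(13691, 17020)) = Add(Mul(Mul(-12818, Rational(-1, 930)), Rational(1, 16167)), Rational(13691, 17020)) = Add(Mul(Rational(6409, 465), Rational(1, 16167)), Rational(13691, 17020)) = Add(Rational(377, 442215), Rational(13691, 17020)) = Rational(1212156421, 1505299860)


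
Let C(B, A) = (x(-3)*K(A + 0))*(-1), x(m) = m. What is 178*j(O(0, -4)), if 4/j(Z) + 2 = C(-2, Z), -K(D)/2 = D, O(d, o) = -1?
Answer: 178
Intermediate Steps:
K(D) = -2*D
C(B, A) = -6*A (C(B, A) = -(-6)*(A + 0)*(-1) = -(-6)*A*(-1) = (6*A)*(-1) = -6*A)
j(Z) = 4/(-2 - 6*Z)
178*j(O(0, -4)) = 178*(-2/(1 + 3*(-1))) = 178*(-2/(1 - 3)) = 178*(-2/(-2)) = 178*(-2*(-½)) = 178*1 = 178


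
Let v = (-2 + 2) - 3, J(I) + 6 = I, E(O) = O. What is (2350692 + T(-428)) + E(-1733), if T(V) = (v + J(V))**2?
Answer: 2539928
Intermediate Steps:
J(I) = -6 + I
v = -3 (v = 0 - 3 = -3)
T(V) = (-9 + V)**2 (T(V) = (-3 + (-6 + V))**2 = (-9 + V)**2)
(2350692 + T(-428)) + E(-1733) = (2350692 + (-9 - 428)**2) - 1733 = (2350692 + (-437)**2) - 1733 = (2350692 + 190969) - 1733 = 2541661 - 1733 = 2539928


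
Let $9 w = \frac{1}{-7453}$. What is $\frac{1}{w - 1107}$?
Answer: $- \frac{67077}{74254240} \approx -0.00090334$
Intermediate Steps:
$w = - \frac{1}{67077}$ ($w = \frac{1}{9 \left(-7453\right)} = \frac{1}{9} \left(- \frac{1}{7453}\right) = - \frac{1}{67077} \approx -1.4908 \cdot 10^{-5}$)
$\frac{1}{w - 1107} = \frac{1}{- \frac{1}{67077} - 1107} = \frac{1}{- \frac{74254240}{67077}} = - \frac{67077}{74254240}$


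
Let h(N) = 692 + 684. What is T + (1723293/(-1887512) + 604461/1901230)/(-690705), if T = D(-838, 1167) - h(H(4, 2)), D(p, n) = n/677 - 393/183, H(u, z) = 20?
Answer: -2134733710989677459713489/1550927683022400738600 ≈ -1376.4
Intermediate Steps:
h(N) = 1376
D(p, n) = -131/61 + n/677 (D(p, n) = n*(1/677) - 393*1/183 = n/677 - 131/61 = -131/61 + n/677)
T = -56842172/41297 (T = (-131/61 + (1/677)*1167) - 1*1376 = (-131/61 + 1167/677) - 1376 = -17500/41297 - 1376 = -56842172/41297 ≈ -1376.4)
T + (1723293/(-1887512) + 604461/1901230)/(-690705) = -56842172/41297 + (1723293/(-1887512) + 604461/1901230)/(-690705) = -56842172/41297 + (1723293*(-1/1887512) + 604461*(1/1901230))*(-1/690705) = -56842172/41297 + (-156663/171592 + 604461/1901230)*(-1/690705) = -56842172/41297 - 97065861789/163117929080*(-1/690705) = -56842172/41297 + 32355287263/37555456401733800 = -2134733710989677459713489/1550927683022400738600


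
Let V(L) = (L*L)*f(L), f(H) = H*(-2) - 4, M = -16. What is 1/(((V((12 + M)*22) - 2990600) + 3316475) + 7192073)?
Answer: 1/8849916 ≈ 1.1300e-7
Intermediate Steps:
f(H) = -4 - 2*H (f(H) = -2*H - 4 = -4 - 2*H)
V(L) = L**2*(-4 - 2*L) (V(L) = (L*L)*(-4 - 2*L) = L**2*(-4 - 2*L))
1/(((V((12 + M)*22) - 2990600) + 3316475) + 7192073) = 1/(((2*((12 - 16)*22)**2*(-2 - (12 - 16)*22) - 2990600) + 3316475) + 7192073) = 1/(((2*(-4*22)**2*(-2 - (-4)*22) - 2990600) + 3316475) + 7192073) = 1/(((2*(-88)**2*(-2 - 1*(-88)) - 2990600) + 3316475) + 7192073) = 1/(((2*7744*(-2 + 88) - 2990600) + 3316475) + 7192073) = 1/(((2*7744*86 - 2990600) + 3316475) + 7192073) = 1/(((1331968 - 2990600) + 3316475) + 7192073) = 1/((-1658632 + 3316475) + 7192073) = 1/(1657843 + 7192073) = 1/8849916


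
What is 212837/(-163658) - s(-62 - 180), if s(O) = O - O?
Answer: -212837/163658 ≈ -1.3005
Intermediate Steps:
s(O) = 0
212837/(-163658) - s(-62 - 180) = 212837/(-163658) - 1*0 = 212837*(-1/163658) + 0 = -212837/163658 + 0 = -212837/163658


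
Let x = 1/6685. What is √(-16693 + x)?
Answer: 16*I*√2914051665/6685 ≈ 129.2*I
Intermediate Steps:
x = 1/6685 ≈ 0.00014959
√(-16693 + x) = √(-16693 + 1/6685) = √(-111592704/6685) = 16*I*√2914051665/6685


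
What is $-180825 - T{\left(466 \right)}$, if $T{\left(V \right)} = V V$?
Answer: $-397981$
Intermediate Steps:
$T{\left(V \right)} = V^{2}$
$-180825 - T{\left(466 \right)} = -180825 - 466^{2} = -180825 - 217156 = -397981$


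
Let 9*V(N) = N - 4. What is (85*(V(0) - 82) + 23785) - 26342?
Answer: -86083/9 ≈ -9564.8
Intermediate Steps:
V(N) = -4/9 + N/9 (V(N) = (N - 4)/9 = (-4 + N)/9 = -4/9 + N/9)
(85*(V(0) - 82) + 23785) - 26342 = (85*((-4/9 + (1/9)*0) - 82) + 23785) - 26342 = (85*((-4/9 + 0) - 82) + 23785) - 26342 = (85*(-4/9 - 82) + 23785) - 26342 = (85*(-742/9) + 23785) - 26342 = (-63070/9 + 23785) - 26342 = 150995/9 - 26342 = -86083/9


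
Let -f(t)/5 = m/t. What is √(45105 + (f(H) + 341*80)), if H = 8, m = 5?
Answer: √1158110/4 ≈ 269.04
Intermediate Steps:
f(t) = -25/t
√(45105 + (f(H) + 341*80)) = √(45105 + (-25/8 + 341*80)) = √(45105 + (-25*⅛ + 27280)) = √(45105 + (-25/8 + 27280)) = √(45105 + 218215/8) = √(579055/8) = √1158110/4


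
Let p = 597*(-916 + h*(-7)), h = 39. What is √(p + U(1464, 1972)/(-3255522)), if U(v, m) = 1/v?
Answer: I*√111973980297924874837855/397173684 ≈ 842.52*I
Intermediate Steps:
p = -709833 (p = 597*(-916 + 39*(-7)) = 597*(-916 - 273) = 597*(-1189) = -709833)
√(p + U(1464, 1972)/(-3255522)) = √(-709833 + 1/(1464*(-3255522))) = √(-709833 + (1/1464)*(-1/3255522)) = √(-709833 - 1/4766084208) = √(-3383123851617265/4766084208) = I*√111973980297924874837855/397173684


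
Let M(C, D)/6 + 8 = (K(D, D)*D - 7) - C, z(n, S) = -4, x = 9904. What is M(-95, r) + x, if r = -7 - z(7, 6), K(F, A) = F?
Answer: 10438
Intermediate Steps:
r = -3 (r = -7 - 1*(-4) = -7 + 4 = -3)
M(C, D) = -90 - 6*C + 6*D**2 (M(C, D) = -48 + 6*((D*D - 7) - C) = -48 + 6*((D**2 - 7) - C) = -48 + 6*((-7 + D**2) - C) = -48 + 6*(-7 + D**2 - C) = -48 + (-42 - 6*C + 6*D**2) = -90 - 6*C + 6*D**2)
M(-95, r) + x = (-90 - 6*(-95) + 6*(-3)**2) + 9904 = (-90 + 570 + 6*9) + 9904 = (-90 + 570 + 54) + 9904 = 534 + 9904 = 10438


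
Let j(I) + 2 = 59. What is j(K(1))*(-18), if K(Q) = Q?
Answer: -1026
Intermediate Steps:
j(I) = 57 (j(I) = -2 + 59 = 57)
j(K(1))*(-18) = 57*(-18) = -1026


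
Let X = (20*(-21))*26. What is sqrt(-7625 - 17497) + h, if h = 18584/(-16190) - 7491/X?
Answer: -2721933/5893160 + I*sqrt(25122) ≈ -0.46188 + 158.5*I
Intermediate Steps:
X = -10920 (X = -420*26 = -10920)
h = -2721933/5893160 (h = 18584/(-16190) - 7491/(-10920) = 18584*(-1/16190) - 7491*(-1/10920) = -9292/8095 + 2497/3640 = -2721933/5893160 ≈ -0.46188)
sqrt(-7625 - 17497) + h = sqrt(-7625 - 17497) - 2721933/5893160 = sqrt(-25122) - 2721933/5893160 = I*sqrt(25122) - 2721933/5893160 = -2721933/5893160 + I*sqrt(25122)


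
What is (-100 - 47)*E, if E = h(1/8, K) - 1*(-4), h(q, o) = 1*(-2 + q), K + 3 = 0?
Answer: -2499/8 ≈ -312.38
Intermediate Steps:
K = -3 (K = -3 + 0 = -3)
h(q, o) = -2 + q
E = 17/8 (E = (-2 + 1/8) - 1*(-4) = (-2 + ⅛) + 4 = -15/8 + 4 = 17/8 ≈ 2.1250)
(-100 - 47)*E = (-100 - 47)*(17/8) = -147*17/8 = -2499/8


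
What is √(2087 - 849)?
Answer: √1238 ≈ 35.185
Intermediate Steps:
√(2087 - 849) = √1238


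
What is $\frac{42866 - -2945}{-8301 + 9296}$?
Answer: $\frac{45811}{995} \approx 46.041$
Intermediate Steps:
$\frac{42866 - -2945}{-8301 + 9296} = \frac{42866 + 2945}{995} = 45811 \cdot \frac{1}{995} = \frac{45811}{995}$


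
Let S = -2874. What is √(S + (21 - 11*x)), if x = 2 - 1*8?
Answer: I*√2787 ≈ 52.792*I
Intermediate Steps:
x = -6 (x = 2 - 8 = -6)
√(S + (21 - 11*x)) = √(-2874 + (21 - 11*(-6))) = √(-2874 + (21 + 66)) = √(-2874 + 87) = √(-2787) = I*√2787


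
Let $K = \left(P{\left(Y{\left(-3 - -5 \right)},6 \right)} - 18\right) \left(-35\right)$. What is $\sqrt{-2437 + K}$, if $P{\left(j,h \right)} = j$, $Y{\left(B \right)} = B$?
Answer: $i \sqrt{1877} \approx 43.324 i$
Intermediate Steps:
$K = 560$ ($K = \left(\left(-3 - -5\right) - 18\right) \left(-35\right) = \left(\left(-3 + 5\right) - 18\right) \left(-35\right) = \left(2 - 18\right) \left(-35\right) = \left(-16\right) \left(-35\right) = 560$)
$\sqrt{-2437 + K} = \sqrt{-2437 + 560} = \sqrt{-1877} = i \sqrt{1877}$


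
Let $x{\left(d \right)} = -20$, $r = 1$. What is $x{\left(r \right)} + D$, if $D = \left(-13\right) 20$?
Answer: $-280$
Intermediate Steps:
$D = -260$
$x{\left(r \right)} + D = -20 - 260 = -280$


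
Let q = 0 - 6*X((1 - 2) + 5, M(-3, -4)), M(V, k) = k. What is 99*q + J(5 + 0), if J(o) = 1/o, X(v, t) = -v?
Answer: 11881/5 ≈ 2376.2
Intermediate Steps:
J(o) = 1/o
q = 24 (q = 0 - (-6)*((1 - 2) + 5) = 0 - (-6)*(-1 + 5) = 0 - (-6)*4 = 0 - 6*(-4) = 0 + 24 = 24)
99*q + J(5 + 0) = 99*24 + 1/(5 + 0) = 2376 + 1/5 = 2376 + ⅕ = 11881/5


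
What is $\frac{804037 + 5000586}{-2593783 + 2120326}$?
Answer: $- \frac{5804623}{473457} \approx -12.26$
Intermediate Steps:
$\frac{804037 + 5000586}{-2593783 + 2120326} = \frac{5804623}{-473457} = 5804623 \left(- \frac{1}{473457}\right) = - \frac{5804623}{473457}$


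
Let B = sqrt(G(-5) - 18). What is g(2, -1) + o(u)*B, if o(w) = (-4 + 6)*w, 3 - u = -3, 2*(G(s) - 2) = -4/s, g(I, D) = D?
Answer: -1 + 12*I*sqrt(390)/5 ≈ -1.0 + 47.396*I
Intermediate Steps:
G(s) = 2 - 2/s (G(s) = 2 + (-4/s)/2 = 2 - 2/s)
B = I*sqrt(390)/5 (B = sqrt((2 - 2/(-5)) - 18) = sqrt((2 - 2*(-1/5)) - 18) = sqrt((2 + 2/5) - 18) = sqrt(12/5 - 18) = sqrt(-78/5) = I*sqrt(390)/5 ≈ 3.9497*I)
u = 6 (u = 3 - 1*(-3) = 3 + 3 = 6)
o(w) = 2*w
g(2, -1) + o(u)*B = -1 + (2*6)*(I*sqrt(390)/5) = -1 + 12*(I*sqrt(390)/5) = -1 + 12*I*sqrt(390)/5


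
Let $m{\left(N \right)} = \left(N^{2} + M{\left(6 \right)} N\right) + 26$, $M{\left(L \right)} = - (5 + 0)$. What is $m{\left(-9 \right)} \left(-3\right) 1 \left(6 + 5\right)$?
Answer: $-5016$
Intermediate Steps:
$M{\left(L \right)} = -5$ ($M{\left(L \right)} = \left(-1\right) 5 = -5$)
$m{\left(N \right)} = 26 + N^{2} - 5 N$ ($m{\left(N \right)} = \left(N^{2} - 5 N\right) + 26 = 26 + N^{2} - 5 N$)
$m{\left(-9 \right)} \left(-3\right) 1 \left(6 + 5\right) = \left(26 + \left(-9\right)^{2} - -45\right) \left(-3\right) 1 \left(6 + 5\right) = \left(26 + 81 + 45\right) \left(\left(-3\right) 11\right) = 152 \left(-33\right) = -5016$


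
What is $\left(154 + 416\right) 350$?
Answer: $199500$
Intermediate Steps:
$\left(154 + 416\right) 350 = 570 \cdot 350 = 199500$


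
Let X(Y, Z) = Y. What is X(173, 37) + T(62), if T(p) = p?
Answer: 235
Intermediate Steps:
X(173, 37) + T(62) = 173 + 62 = 235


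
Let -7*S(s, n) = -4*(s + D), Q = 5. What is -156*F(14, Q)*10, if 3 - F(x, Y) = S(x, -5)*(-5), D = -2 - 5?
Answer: -35880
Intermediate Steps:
D = -7
S(s, n) = -4 + 4*s/7 (S(s, n) = -(-4)*(s - 7)/7 = -(-4)*(-7 + s)/7 = -(28 - 4*s)/7 = -4 + 4*s/7)
F(x, Y) = -17 + 20*x/7 (F(x, Y) = 3 - (-4 + 4*x/7)*(-5) = 3 - (20 - 20*x/7) = 3 + (-20 + 20*x/7) = -17 + 20*x/7)
-156*F(14, Q)*10 = -156*(-17 + (20/7)*14)*10 = -156*(-17 + 40)*10 = -156*23*10 = -3588*10 = -35880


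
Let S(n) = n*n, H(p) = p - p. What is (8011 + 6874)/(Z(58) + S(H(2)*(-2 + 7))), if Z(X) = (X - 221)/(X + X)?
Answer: -1726660/163 ≈ -10593.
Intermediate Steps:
Z(X) = (-221 + X)/(2*X) (Z(X) = (-221 + X)/((2*X)) = (-221 + X)*(1/(2*X)) = (-221 + X)/(2*X))
H(p) = 0
S(n) = n²
(8011 + 6874)/(Z(58) + S(H(2)*(-2 + 7))) = (8011 + 6874)/((½)*(-221 + 58)/58 + (0*(-2 + 7))²) = 14885/((½)*(1/58)*(-163) + (0*5)²) = 14885/(-163/116 + 0²) = 14885/(-163/116 + 0) = 14885/(-163/116) = 14885*(-116/163) = -1726660/163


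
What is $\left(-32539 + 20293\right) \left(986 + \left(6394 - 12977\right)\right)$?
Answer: $68540862$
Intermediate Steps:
$\left(-32539 + 20293\right) \left(986 + \left(6394 - 12977\right)\right) = - 12246 \left(986 - 6583\right) = \left(-12246\right) \left(-5597\right) = 68540862$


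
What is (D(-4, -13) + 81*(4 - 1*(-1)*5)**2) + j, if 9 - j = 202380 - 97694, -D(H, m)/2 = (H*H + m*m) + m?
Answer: -98460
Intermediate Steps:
D(H, m) = -2*m - 2*H**2 - 2*m**2 (D(H, m) = -2*((H*H + m*m) + m) = -2*((H**2 + m**2) + m) = -2*(m + H**2 + m**2) = -2*m - 2*H**2 - 2*m**2)
j = -104677 (j = 9 - (202380 - 97694) = 9 - 1*104686 = 9 - 104686 = -104677)
(D(-4, -13) + 81*(4 - 1*(-1)*5)**2) + j = ((-2*(-13) - 2*(-4)**2 - 2*(-13)**2) + 81*(4 - 1*(-1)*5)**2) - 104677 = ((26 - 2*16 - 2*169) + 81*(4 + 1*5)**2) - 104677 = ((26 - 32 - 338) + 81*(4 + 5)**2) - 104677 = (-344 + 81*9**2) - 104677 = (-344 + 81*81) - 104677 = (-344 + 6561) - 104677 = 6217 - 104677 = -98460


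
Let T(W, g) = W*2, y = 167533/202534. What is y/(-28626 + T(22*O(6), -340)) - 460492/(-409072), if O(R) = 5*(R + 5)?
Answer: 38188149545853/33924890676067 ≈ 1.1257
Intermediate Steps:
O(R) = 25 + 5*R (O(R) = 5*(5 + R) = 25 + 5*R)
y = 167533/202534 (y = 167533*(1/202534) = 167533/202534 ≈ 0.82718)
T(W, g) = 2*W
y/(-28626 + T(22*O(6), -340)) - 460492/(-409072) = 167533/(202534*(-28626 + 2*(22*(25 + 5*6)))) - 460492/(-409072) = 167533/(202534*(-28626 + 2*(22*(25 + 30)))) - 460492*(-1/409072) = 167533/(202534*(-28626 + 2*(22*55))) + 115123/102268 = 167533/(202534*(-28626 + 2*1210)) + 115123/102268 = 167533/(202534*(-28626 + 2420)) + 115123/102268 = (167533/202534)/(-26206) + 115123/102268 = (167533/202534)*(-1/26206) + 115123/102268 = -167533/5307606004 + 115123/102268 = 38188149545853/33924890676067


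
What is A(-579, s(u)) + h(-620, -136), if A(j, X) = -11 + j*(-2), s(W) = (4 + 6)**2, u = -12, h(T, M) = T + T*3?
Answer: -1333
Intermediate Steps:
h(T, M) = 4*T (h(T, M) = T + 3*T = 4*T)
s(W) = 100 (s(W) = 10**2 = 100)
A(j, X) = -11 - 2*j
A(-579, s(u)) + h(-620, -136) = (-11 - 2*(-579)) + 4*(-620) = (-11 + 1158) - 2480 = 1147 - 2480 = -1333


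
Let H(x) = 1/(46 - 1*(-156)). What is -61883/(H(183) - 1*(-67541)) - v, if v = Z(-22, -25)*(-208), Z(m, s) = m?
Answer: -62444163374/13643283 ≈ -4576.9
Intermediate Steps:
H(x) = 1/202 (H(x) = 1/(46 + 156) = 1/202)
v = 4576 (v = -22*(-208) = 4576)
-61883/(H(183) - 1*(-67541)) - v = -61883/(1/202 - 1*(-67541)) - 1*4576 = -61883/(1/202 + 67541) - 4576 = -61883/13643283/202 - 4576 = -61883*202/13643283 - 4576 = -12500366/13643283 - 4576 = -62444163374/13643283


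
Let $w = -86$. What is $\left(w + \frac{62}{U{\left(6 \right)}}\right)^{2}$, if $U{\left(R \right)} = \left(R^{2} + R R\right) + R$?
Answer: $\frac{11042329}{1521} \approx 7259.9$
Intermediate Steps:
$U{\left(R \right)} = R + 2 R^{2}$ ($U{\left(R \right)} = \left(R^{2} + R^{2}\right) + R = 2 R^{2} + R = R + 2 R^{2}$)
$\left(w + \frac{62}{U{\left(6 \right)}}\right)^{2} = \left(-86 + \frac{62}{6 \left(1 + 2 \cdot 6\right)}\right)^{2} = \left(-86 + \frac{62}{6 \left(1 + 12\right)}\right)^{2} = \left(-86 + \frac{62}{6 \cdot 13}\right)^{2} = \left(-86 + \frac{62}{78}\right)^{2} = \left(-86 + 62 \cdot \frac{1}{78}\right)^{2} = \left(-86 + \frac{31}{39}\right)^{2} = \left(- \frac{3323}{39}\right)^{2} = \frac{11042329}{1521}$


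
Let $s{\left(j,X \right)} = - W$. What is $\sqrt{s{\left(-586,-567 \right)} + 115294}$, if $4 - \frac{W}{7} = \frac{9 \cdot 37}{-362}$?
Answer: $\frac{\sqrt{15104073882}}{362} \approx 339.5$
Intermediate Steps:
$W = \frac{12467}{362}$ ($W = 28 - 7 \frac{9 \cdot 37}{-362} = 28 - 7 \cdot 333 \left(- \frac{1}{362}\right) = 28 - - \frac{2331}{362} = 28 + \frac{2331}{362} = \frac{12467}{362} \approx 34.439$)
$s{\left(j,X \right)} = - \frac{12467}{362}$ ($s{\left(j,X \right)} = \left(-1\right) \frac{12467}{362} = - \frac{12467}{362}$)
$\sqrt{s{\left(-586,-567 \right)} + 115294} = \sqrt{- \frac{12467}{362} + 115294} = \sqrt{\frac{41723961}{362}} = \frac{\sqrt{15104073882}}{362}$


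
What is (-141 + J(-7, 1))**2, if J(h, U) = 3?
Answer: 19044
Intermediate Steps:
(-141 + J(-7, 1))**2 = (-141 + 3)**2 = (-138)**2 = 19044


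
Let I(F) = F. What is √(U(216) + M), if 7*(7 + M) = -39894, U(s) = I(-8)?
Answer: I*√279993/7 ≈ 75.592*I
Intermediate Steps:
U(s) = -8
M = -39943/7 (M = -7 + (⅐)*(-39894) = -7 - 39894/7 = -39943/7 ≈ -5706.1)
√(U(216) + M) = √(-8 - 39943/7) = √(-39999/7) = I*√279993/7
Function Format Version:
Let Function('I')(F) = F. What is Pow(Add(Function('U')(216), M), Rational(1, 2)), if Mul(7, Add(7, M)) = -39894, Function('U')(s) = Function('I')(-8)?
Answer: Mul(Rational(1, 7), I, Pow(279993, Rational(1, 2))) ≈ Mul(75.592, I)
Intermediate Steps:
Function('U')(s) = -8
M = Rational(-39943, 7) (M = Add(-7, Mul(Rational(1, 7), -39894)) = Add(-7, Rational(-39894, 7)) = Rational(-39943, 7) ≈ -5706.1)
Pow(Add(Function('U')(216), M), Rational(1, 2)) = Pow(Add(-8, Rational(-39943, 7)), Rational(1, 2)) = Pow(Rational(-39999, 7), Rational(1, 2)) = Mul(Rational(1, 7), I, Pow(279993, Rational(1, 2)))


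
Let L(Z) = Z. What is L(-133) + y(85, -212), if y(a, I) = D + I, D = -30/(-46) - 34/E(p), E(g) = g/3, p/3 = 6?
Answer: -24151/69 ≈ -350.01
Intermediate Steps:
p = 18 (p = 3*6 = 18)
E(g) = g/3 (E(g) = g*(1/3) = g/3)
D = -346/69 (D = -30/(-46) - 34/((1/3)*18) = -30*(-1/46) - 34/6 = 15/23 - 34*1/6 = 15/23 - 17/3 = -346/69 ≈ -5.0145)
y(a, I) = -346/69 + I
L(-133) + y(85, -212) = -133 + (-346/69 - 212) = -133 - 14974/69 = -24151/69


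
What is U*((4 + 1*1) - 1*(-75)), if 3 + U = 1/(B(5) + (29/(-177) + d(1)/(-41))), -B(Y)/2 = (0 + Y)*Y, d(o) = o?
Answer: -10999050/45527 ≈ -241.59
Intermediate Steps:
B(Y) = -2*Y² (B(Y) = -2*(0 + Y)*Y = -2*Y*Y = -2*Y²)
U = -1099905/364216 (U = -3 + 1/(-2*5² + (29/(-177) + 1/(-41))) = -3 + 1/(-2*25 + (29*(-1/177) + 1*(-1/41))) = -3 + 1/(-50 + (-29/177 - 1/41)) = -3 + 1/(-50 - 1366/7257) = -3 + 1/(-364216/7257) = -3 - 7257/364216 = -1099905/364216 ≈ -3.0199)
U*((4 + 1*1) - 1*(-75)) = -1099905*((4 + 1*1) - 1*(-75))/364216 = -1099905*((4 + 1) + 75)/364216 = -1099905*(5 + 75)/364216 = -1099905/364216*80 = -10999050/45527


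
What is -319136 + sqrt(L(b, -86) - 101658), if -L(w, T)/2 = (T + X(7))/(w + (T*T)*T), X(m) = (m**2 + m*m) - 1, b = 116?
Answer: -319136 + I*sqrt(1142013782817170)/105990 ≈ -3.1914e+5 + 318.84*I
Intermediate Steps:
X(m) = -1 + 2*m**2 (X(m) = (m**2 + m**2) - 1 = 2*m**2 - 1 = -1 + 2*m**2)
L(w, T) = -2*(97 + T)/(w + T**3) (L(w, T) = -2*(T + (-1 + 2*7**2))/(w + (T*T)*T) = -2*(T + (-1 + 2*49))/(w + T**2*T) = -2*(T + (-1 + 98))/(w + T**3) = -2*(T + 97)/(w + T**3) = -2*(97 + T)/(w + T**3))
-319136 + sqrt(L(b, -86) - 101658) = -319136 + sqrt(2*(-97 - 1*(-86))/(116 + (-86)**3) - 101658) = -319136 + sqrt(2*(-97 + 86)/(116 - 636056) - 101658) = -319136 + sqrt(2*(-11)/(-635940) - 101658) = -319136 + sqrt(2*(-1/635940)*(-11) - 101658) = -319136 + sqrt(11/317970 - 101658) = -319136 + sqrt(-32324194249/317970) = -319136 + I*sqrt(1142013782817170)/105990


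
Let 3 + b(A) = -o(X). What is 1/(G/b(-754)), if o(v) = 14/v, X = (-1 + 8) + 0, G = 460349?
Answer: -5/460349 ≈ -1.0861e-5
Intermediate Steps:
X = 7 (X = 7 + 0 = 7)
b(A) = -5 (b(A) = -3 - 14/7 = -3 - 1*2 = -3 - 2 = -5)
1/(G/b(-754)) = 1/(460349/(-5)) = 1/(460349*(-1/5)) = 1/(-460349/5) = -5/460349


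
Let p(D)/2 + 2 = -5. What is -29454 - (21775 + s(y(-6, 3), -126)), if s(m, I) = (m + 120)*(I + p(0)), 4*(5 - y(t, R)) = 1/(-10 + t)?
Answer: -539629/16 ≈ -33727.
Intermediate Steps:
p(D) = -14 (p(D) = -4 + 2*(-5) = -4 - 10 = -14)
y(t, R) = 5 - 1/(4*(-10 + t))
s(m, I) = (-14 + I)*(120 + m) (s(m, I) = (m + 120)*(I - 14) = (120 + m)*(-14 + I) = (-14 + I)*(120 + m))
-29454 - (21775 + s(y(-6, 3), -126)) = -29454 - (21775 + (-1680 - 7*(-201 + 20*(-6))/(2*(-10 - 6)) + 120*(-126) - 63*(-201 + 20*(-6))/(2*(-10 - 6)))) = -29454 - (21775 + (-1680 - 7*(-201 - 120)/(2*(-16)) - 15120 - 63*(-201 - 120)/(2*(-16)))) = -29454 - (21775 + (-1680 - 7*(-1)*(-321)/(2*16) - 15120 - 63*(-1)*(-321)/(2*16))) = -29454 - (21775 + (-1680 - 14*321/64 - 15120 - 126*321/64)) = -29454 - (21775 + (-1680 - 2247/32 - 15120 - 20223/32)) = -29454 - (21775 - 280035/16) = -29454 - 1*68365/16 = -29454 - 68365/16 = -539629/16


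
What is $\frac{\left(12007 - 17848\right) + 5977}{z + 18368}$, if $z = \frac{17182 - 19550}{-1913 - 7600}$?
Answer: $\frac{9513}{1284832} \approx 0.0074041$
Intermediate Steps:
$z = \frac{2368}{9513}$ ($z = - \frac{2368}{-9513} = \left(-2368\right) \left(- \frac{1}{9513}\right) = \frac{2368}{9513} \approx 0.24892$)
$\frac{\left(12007 - 17848\right) + 5977}{z + 18368} = \frac{\left(12007 - 17848\right) + 5977}{\frac{2368}{9513} + 18368} = \frac{-5841 + 5977}{\frac{174737152}{9513}} = 136 \cdot \frac{9513}{174737152} = \frac{9513}{1284832}$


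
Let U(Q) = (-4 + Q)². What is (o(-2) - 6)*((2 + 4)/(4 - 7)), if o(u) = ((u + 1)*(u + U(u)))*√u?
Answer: 12 + 68*I*√2 ≈ 12.0 + 96.167*I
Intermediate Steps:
o(u) = √u*(1 + u)*(u + (-4 + u)²) (o(u) = ((u + 1)*(u + (-4 + u)²))*√u = ((1 + u)*(u + (-4 + u)²))*√u = √u*(1 + u)*(u + (-4 + u)²))
(o(-2) - 6)*((2 + 4)/(4 - 7)) = (√(-2)*(16 + (-2)³ - 6*(-2)² + 9*(-2)) - 6)*((2 + 4)/(4 - 7)) = ((I*√2)*(16 - 8 - 6*4 - 18) - 6)*(6/(-3)) = ((I*√2)*(16 - 8 - 24 - 18) - 6)*(6*(-⅓)) = ((I*√2)*(-34) - 6)*(-2) = (-34*I*√2 - 6)*(-2) = (-6 - 34*I*√2)*(-2) = 12 + 68*I*√2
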